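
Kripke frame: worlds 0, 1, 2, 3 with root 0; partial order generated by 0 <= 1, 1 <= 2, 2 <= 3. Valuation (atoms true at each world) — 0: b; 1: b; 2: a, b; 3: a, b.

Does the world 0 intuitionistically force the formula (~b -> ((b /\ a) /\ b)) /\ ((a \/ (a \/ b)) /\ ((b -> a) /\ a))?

0 ||-/- (~b -> ((b /\ a) /\ b)) /\ ((a \/ (a \/ b)) /\ ((b -> a) /\ a)) since 0 fails (a \/ (a \/ b)) /\ ((b -> a) /\ a).

No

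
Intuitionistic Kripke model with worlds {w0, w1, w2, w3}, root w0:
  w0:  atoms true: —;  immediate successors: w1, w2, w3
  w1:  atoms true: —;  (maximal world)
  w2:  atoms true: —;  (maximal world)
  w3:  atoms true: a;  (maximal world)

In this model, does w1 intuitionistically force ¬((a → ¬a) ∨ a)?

w1 ⊮ ¬((a → ¬a) ∨ a) since w1 is accessible from w1 and w1 ⊩ (a → ¬a) ∨ a.
w1 ⊩ (a → ¬a) ∨ a via the disjunct a → ¬a.

No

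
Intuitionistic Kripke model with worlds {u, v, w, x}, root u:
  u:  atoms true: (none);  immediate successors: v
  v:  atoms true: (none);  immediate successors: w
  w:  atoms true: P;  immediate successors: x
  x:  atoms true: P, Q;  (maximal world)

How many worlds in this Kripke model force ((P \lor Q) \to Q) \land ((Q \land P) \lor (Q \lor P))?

1

u: does not force it — u \nVdash ((P \lor Q) \to Q) \land ((Q \land P) \lor (Q \lor P)) since u fails (P \lor Q) \to Q.
v: does not force it.
w: does not force it.
x: forces it.
Worlds forcing the formula: {x}.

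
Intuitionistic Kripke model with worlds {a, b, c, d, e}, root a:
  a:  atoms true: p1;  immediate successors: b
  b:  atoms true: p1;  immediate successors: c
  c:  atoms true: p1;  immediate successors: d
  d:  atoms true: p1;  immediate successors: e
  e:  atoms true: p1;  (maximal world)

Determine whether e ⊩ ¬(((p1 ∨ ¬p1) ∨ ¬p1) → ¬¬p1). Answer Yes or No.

No

e ⊮ ¬(((p1 ∨ ¬p1) ∨ ¬p1) → ¬¬p1) since e is accessible from e and e ⊩ ((p1 ∨ ¬p1) ∨ ¬p1) → ¬¬p1.
e ⊩ ((p1 ∨ ¬p1) ∨ ¬p1) → ¬¬p1: every world accessible from e that forces (p1 ∨ ¬p1) ∨ ¬p1 (namely e) also forces ¬¬p1.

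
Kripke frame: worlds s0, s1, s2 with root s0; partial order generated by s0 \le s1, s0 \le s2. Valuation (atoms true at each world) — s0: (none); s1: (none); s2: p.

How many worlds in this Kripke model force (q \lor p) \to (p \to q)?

1

s0: does not force it — s0 \nVdash (q \lor p) \to (p \to q): at the accessible world s2, s2 \Vdash q \lor p but s2 \nVdash p \to q.
s1: forces it.
s2: does not force it — s2 \nVdash (q \lor p) \to (p \to q): already at s2 itself, s2 \Vdash q \lor p but s2 \nVdash p \to q.
Worlds forcing the formula: {s1}.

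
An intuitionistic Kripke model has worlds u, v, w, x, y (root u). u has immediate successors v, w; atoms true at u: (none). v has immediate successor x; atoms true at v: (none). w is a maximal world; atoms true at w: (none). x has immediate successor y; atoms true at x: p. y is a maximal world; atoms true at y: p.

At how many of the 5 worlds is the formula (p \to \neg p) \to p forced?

u: does not force it — u \nVdash (p \to \neg p) \to p: at the accessible world w, w \Vdash p \to \neg p but w \nVdash p.
v: forces it.
w: does not force it — w \nVdash (p \to \neg p) \to p: already at w itself, w \Vdash p \to \neg p but w \nVdash p.
x: forces it.
y: forces it.
Worlds forcing the formula: {v, x, y}.

3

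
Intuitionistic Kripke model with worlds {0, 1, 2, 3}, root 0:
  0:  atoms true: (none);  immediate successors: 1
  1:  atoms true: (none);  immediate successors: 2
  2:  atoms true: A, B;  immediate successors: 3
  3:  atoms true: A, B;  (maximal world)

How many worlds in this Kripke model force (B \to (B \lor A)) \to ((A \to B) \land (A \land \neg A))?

0: does not force it — 0 \nVdash (B \to (B \lor A)) \to ((A \to B) \land (A \land \neg A)): already at 0 itself, 0 \Vdash B \to (B \lor A) but 0 \nVdash (A \to B) \land (A \land \neg A).
1: does not force it — 1 \nVdash (B \to (B \lor A)) \to ((A \to B) \land (A \land \neg A)): already at 1 itself, 1 \Vdash B \to (B \lor A) but 1 \nVdash (A \to B) \land (A \land \neg A).
2: does not force it — 2 \nVdash (B \to (B \lor A)) \to ((A \to B) \land (A \land \neg A)): already at 2 itself, 2 \Vdash B \to (B \lor A) but 2 \nVdash (A \to B) \land (A \land \neg A).
3: does not force it.
Worlds forcing the formula: { }.

0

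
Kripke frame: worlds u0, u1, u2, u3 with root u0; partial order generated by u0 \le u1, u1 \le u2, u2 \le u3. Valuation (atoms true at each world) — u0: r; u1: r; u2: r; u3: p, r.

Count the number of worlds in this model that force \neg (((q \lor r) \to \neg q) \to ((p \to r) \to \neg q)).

u0: does not force it — u0 \nVdash \neg (((q \lor r) \to \neg q) \to ((p \to r) \to \neg q)) since u0 is accessible from u0 and u0 \Vdash ((q \lor r) \to \neg q) \to ((p \to r) \to \neg q).
u1: does not force it — u1 \nVdash \neg (((q \lor r) \to \neg q) \to ((p \to r) \to \neg q)) since u1 is accessible from u1 and u1 \Vdash ((q \lor r) \to \neg q) \to ((p \to r) \to \neg q).
u2: does not force it.
u3: does not force it.
Worlds forcing the formula: { }.

0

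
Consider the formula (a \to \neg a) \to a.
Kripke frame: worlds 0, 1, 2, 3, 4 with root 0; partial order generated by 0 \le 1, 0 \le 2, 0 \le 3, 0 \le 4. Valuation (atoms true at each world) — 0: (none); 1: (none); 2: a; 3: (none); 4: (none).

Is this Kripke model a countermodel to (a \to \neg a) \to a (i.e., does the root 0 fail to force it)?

0 \nVdash (a \to \neg a) \to a: at the accessible world 1, 1 \Vdash a \to \neg a but 1 \nVdash a.
1 lacks atom a, so 1 \nVdash a.
So the root 0 does not force (a \to \neg a) \to a; the model is a countermodel.

Yes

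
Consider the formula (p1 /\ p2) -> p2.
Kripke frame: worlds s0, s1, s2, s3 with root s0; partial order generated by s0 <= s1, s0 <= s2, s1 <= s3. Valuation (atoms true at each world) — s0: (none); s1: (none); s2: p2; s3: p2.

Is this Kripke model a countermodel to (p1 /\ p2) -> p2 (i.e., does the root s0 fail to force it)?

s0 ||- (p1 /\ p2) -> p2 vacuously: no world accessible from s0 forces the antecedent p1 /\ p2.
So the root s0 forces (p1 /\ p2) -> p2; the model is not a countermodel.

No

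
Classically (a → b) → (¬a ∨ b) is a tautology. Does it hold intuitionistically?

This is the material-implication-as-disjunction principle, which is not intuitionistically valid.
A Kripke countermodel: worlds 0, 1; order generated by 0 ≤ 1; atoms true at each world — 0:{}; 1:{a,b}.
0 ⊮ (a → b) → (¬a ∨ b): already at 0 itself, 0 ⊩ a → b but 0 ⊮ ¬a ∨ b.
0 ⊮ ¬a ∨ b: neither disjunct is forced at 0.
0 ⊮ ¬a since 1 is accessible from 0 and 1 ⊩ a.
So the root 0 does not force the formula.

No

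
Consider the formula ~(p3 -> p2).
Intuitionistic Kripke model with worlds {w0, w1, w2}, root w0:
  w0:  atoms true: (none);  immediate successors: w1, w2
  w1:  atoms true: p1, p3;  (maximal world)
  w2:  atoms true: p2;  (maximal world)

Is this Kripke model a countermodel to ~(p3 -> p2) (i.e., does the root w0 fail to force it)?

w0 ||-/- ~(p3 -> p2) since w2 is accessible from w0 and w2 ||- p3 -> p2.
w2 ||- p3 -> p2 vacuously: no world accessible from w2 forces the antecedent p3.
So the root w0 does not force ~(p3 -> p2); the model is a countermodel.

Yes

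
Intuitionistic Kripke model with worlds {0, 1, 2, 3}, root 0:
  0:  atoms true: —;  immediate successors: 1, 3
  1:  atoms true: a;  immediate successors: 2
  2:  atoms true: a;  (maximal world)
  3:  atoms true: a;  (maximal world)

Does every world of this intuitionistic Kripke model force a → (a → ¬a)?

No

Not every world: 0 ⊮ a → (a → ¬a).
0 ⊮ a → (a → ¬a): at the accessible world 1, 1 ⊩ a but 1 ⊮ a → ¬a.
1 ⊮ a → ¬a: already at 1 itself, 1 ⊩ a but 1 ⊮ ¬a.
1 ⊮ ¬a since 1 is accessible from 1 and 1 ⊩ a.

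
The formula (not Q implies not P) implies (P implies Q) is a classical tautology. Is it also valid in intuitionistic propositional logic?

No

This is the converse of contraposition, which is not intuitionistically valid.
A Kripke countermodel: worlds u, v; order generated by u <= v; atoms true at each world — u:{P}; v:{P,Q}.
u does not force (not Q implies not P) implies (P implies Q): already at u itself, u forces not Q implies not P but u does not force P implies Q.
u does not force P implies Q: already at u itself, u forces P but u does not force Q.
u lacks atom Q, so u does not force Q.
So the root u does not force the formula.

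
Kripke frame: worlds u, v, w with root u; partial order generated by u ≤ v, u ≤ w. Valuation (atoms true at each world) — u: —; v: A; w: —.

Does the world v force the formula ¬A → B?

v ⊩ ¬A → B vacuously: no world accessible from v forces the antecedent ¬A.

Yes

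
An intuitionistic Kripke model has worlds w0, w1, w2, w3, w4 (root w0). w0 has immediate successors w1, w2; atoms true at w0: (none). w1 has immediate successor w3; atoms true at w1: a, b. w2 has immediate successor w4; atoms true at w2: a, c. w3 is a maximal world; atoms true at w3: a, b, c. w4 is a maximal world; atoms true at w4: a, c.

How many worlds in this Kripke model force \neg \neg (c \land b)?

w0: does not force it — w0 \nVdash \neg \neg (c \land b) since w2 is accessible from w0 and w2 \Vdash \neg (c \land b).
w1: forces it.
w2: does not force it — w2 \nVdash \neg \neg (c \land b) since w2 is accessible from w2 and w2 \Vdash \neg (c \land b).
w3: forces it.
w4: does not force it — w4 \nVdash \neg \neg (c \land b) since w4 is accessible from w4 and w4 \Vdash \neg (c \land b).
Worlds forcing the formula: {w1, w3}.

2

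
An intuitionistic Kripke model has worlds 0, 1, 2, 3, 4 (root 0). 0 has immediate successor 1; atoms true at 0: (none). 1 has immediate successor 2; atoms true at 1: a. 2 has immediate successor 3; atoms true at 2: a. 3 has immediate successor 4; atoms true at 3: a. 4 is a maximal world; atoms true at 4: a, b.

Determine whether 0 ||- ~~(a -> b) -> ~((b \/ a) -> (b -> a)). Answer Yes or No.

No

0 ||-/- ~~(a -> b) -> ~((b \/ a) -> (b -> a)): already at 0 itself, 0 ||- ~~(a -> b) but 0 ||-/- ~((b \/ a) -> (b -> a)).
0 ||-/- ~((b \/ a) -> (b -> a)) since 0 is accessible from 0 and 0 ||- (b \/ a) -> (b -> a).
0 ||- (b \/ a) -> (b -> a): every world accessible from 0 that forces b \/ a (namely 1, 2, 3, 4) also forces b -> a.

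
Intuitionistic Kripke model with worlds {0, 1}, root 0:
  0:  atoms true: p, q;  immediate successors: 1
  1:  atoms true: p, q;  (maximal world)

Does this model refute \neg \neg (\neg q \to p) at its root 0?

0 \Vdash \neg \neg (\neg q \to p): no world accessible from 0 forces \neg (\neg q \to p).
So the root 0 forces \neg \neg (\neg q \to p); the model is not a countermodel.

No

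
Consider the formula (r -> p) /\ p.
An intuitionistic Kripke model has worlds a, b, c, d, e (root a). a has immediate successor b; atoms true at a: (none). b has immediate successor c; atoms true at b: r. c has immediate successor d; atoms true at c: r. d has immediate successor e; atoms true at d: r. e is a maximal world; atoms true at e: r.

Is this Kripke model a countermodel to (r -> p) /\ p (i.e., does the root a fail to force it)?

a ||-/- (r -> p) /\ p since a fails r -> p.
So the root a does not force (r -> p) /\ p; the model is a countermodel.

Yes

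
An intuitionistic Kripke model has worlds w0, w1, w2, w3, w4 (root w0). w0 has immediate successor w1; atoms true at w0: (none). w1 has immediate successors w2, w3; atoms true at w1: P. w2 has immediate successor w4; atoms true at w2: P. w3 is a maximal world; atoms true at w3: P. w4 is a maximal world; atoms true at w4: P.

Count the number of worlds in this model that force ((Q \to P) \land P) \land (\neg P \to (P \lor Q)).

w0: does not force it — w0 \nVdash ((Q \to P) \land P) \land (\neg P \to (P \lor Q)) since w0 fails (Q \to P) \land P.
w1: forces it.
w2: forces it.
w3: forces it.
w4: forces it.
Worlds forcing the formula: {w1, w2, w3, w4}.

4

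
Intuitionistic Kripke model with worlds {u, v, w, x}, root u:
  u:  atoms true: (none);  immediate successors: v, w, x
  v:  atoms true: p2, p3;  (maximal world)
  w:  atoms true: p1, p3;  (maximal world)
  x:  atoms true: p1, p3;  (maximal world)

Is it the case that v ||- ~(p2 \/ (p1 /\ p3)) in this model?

v ||-/- ~(p2 \/ (p1 /\ p3)) since v is accessible from v and v ||- p2 \/ (p1 /\ p3).
v ||- p2 \/ (p1 /\ p3) via the disjunct p2.

No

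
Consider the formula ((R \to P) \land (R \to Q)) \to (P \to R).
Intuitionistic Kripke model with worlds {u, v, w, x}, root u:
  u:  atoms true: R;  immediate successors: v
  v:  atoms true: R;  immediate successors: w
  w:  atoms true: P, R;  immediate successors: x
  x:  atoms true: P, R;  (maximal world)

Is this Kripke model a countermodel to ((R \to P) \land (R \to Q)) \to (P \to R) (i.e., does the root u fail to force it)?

No

u \Vdash ((R \to P) \land (R \to Q)) \to (P \to R) vacuously: no world accessible from u forces the antecedent (R \to P) \land (R \to Q).
So the root u forces ((R \to P) \land (R \to Q)) \to (P \to R); the model is not a countermodel.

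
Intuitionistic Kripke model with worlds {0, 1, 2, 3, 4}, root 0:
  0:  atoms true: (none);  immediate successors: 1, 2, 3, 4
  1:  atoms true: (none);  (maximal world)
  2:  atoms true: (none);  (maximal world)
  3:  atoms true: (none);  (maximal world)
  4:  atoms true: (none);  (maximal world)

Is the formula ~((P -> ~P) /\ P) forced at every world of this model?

Yes

0 ||- ~((P -> ~P) /\ P): no world accessible from 0 forces (P -> ~P) /\ P.
Since the root 0 forces ~((P -> ~P) /\ P) and forcing is persistent (monotone upward), every world forces it.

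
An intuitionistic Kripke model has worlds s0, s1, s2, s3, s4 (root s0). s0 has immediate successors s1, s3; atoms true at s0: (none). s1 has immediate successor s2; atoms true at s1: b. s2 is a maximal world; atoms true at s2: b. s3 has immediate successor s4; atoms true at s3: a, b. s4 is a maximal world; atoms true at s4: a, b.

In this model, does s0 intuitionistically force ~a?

No

s0 ||-/- ~a since s3 is accessible from s0 and s3 ||- a.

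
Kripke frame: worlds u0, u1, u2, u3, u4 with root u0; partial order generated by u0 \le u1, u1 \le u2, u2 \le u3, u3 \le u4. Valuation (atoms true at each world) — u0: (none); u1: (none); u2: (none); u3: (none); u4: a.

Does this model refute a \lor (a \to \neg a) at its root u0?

Yes

u0 \nVdash a \lor (a \to \neg a): neither disjunct is forced at u0.
u0 lacks atom a, so u0 \nVdash a.
So the root u0 does not force a \lor (a \to \neg a); the model is a countermodel.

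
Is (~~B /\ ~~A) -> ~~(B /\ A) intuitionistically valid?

This is the distribution of double negation over conjunction, which is intuitionistically derivable.
Assume ~~B, ~~A, and ~(B /\ A). From B we'd get ~A (since B /\ A is refuted), contradicting ~~A; so ~B, contradicting ~~B.

Yes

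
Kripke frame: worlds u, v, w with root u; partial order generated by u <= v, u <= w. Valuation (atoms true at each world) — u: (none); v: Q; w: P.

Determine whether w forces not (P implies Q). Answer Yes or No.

Yes

w forces not (P implies Q): no world accessible from w forces P implies Q.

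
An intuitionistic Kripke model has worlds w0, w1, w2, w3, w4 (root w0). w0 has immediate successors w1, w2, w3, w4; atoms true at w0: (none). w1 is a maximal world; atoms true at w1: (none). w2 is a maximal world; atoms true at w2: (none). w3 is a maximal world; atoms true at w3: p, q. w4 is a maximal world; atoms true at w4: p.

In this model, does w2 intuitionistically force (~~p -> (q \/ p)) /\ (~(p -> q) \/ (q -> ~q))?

Yes

w2 ||- (~~p -> (q \/ p)) /\ (~(p -> q) \/ (q -> ~q)) since w2 forces both conjuncts.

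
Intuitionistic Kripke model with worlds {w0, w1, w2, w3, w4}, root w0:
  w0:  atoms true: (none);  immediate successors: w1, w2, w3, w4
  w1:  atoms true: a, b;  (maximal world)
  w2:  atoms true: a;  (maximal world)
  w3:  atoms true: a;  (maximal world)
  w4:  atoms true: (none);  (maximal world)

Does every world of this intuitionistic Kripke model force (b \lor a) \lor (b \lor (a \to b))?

No

Not every world: w0 \nVdash (b \lor a) \lor (b \lor (a \to b)).
w0 \nVdash (b \lor a) \lor (b \lor (a \to b)): neither disjunct is forced at w0.
w0 \nVdash b \lor a: neither disjunct is forced at w0.
w0 lacks atom b, so w0 \nVdash b.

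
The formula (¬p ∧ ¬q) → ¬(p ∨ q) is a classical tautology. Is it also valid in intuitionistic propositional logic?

This is a constructively valid De Morgan direction (conjunction of negations to negated disjunction), which is intuitionistically derivable.
If both ¬p and ¬q hold at a world, no accessible world forces p or forces q, so none forces p ∨ q.

Yes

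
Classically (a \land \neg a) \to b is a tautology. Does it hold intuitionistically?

Yes

This is an instance of ex falso quodlibet, which is intuitionistically derivable.
No world can force both a and \neg a, so the antecedent a \land \neg a is never forced and the implication holds vacuously at every world.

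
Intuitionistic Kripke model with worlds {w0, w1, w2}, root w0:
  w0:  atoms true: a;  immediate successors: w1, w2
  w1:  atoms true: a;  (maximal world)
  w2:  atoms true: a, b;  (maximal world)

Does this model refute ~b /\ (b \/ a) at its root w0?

Yes

w0 ||-/- ~b /\ (b \/ a) since w0 fails ~b.
So the root w0 does not force ~b /\ (b \/ a); the model is a countermodel.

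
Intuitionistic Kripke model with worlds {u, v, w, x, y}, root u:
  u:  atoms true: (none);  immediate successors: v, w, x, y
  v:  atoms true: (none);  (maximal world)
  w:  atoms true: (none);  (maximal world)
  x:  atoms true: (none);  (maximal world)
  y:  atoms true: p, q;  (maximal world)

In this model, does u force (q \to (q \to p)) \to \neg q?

u \nVdash (q \to (q \to p)) \to \neg q: already at u itself, u \Vdash q \to (q \to p) but u \nVdash \neg q.
u \nVdash \neg q since y is accessible from u and y \Vdash q.

No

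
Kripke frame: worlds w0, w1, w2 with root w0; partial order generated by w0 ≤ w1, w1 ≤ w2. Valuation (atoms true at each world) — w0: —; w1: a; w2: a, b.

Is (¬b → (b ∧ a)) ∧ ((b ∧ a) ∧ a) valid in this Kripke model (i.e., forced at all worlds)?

No

Not every world: w0 ⊮ (¬b → (b ∧ a)) ∧ ((b ∧ a) ∧ a).
w0 ⊮ (¬b → (b ∧ a)) ∧ ((b ∧ a) ∧ a) since w0 fails (b ∧ a) ∧ a.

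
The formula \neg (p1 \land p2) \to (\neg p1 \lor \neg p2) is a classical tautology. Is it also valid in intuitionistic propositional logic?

This is the constructively invalid direction of De Morgan's law for conjunction, which is not intuitionistically valid.
A Kripke countermodel: worlds w0, w1, w2; order generated by w0 \le w1, w0 \le w2; atoms true at each world — w0:{}; w1:{p1}; w2:{p2}.
w0 \nVdash \neg (p1 \land p2) \to (\neg p1 \lor \neg p2): already at w0 itself, w0 \Vdash \neg (p1 \land p2) but w0 \nVdash \neg p1 \lor \neg p2.
w0 \nVdash \neg p1 \lor \neg p2: neither disjunct is forced at w0.
w0 \nVdash \neg p1 since w1 is accessible from w0 and w1 \Vdash p1.
So the root w0 does not force the formula.

No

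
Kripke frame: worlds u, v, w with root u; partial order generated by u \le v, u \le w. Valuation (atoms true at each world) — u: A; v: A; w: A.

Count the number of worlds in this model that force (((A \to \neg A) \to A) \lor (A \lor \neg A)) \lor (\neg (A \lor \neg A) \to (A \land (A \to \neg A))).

u: forces it.
v: forces it.
w: forces it.
Worlds forcing the formula: {u, v, w}.

3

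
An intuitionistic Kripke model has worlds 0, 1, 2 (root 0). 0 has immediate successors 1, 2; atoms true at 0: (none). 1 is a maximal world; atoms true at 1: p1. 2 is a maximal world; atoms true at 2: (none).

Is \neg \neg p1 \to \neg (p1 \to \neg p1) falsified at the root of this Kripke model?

No

0 \Vdash \neg \neg p1 \to \neg (p1 \to \neg p1): every world accessible from 0 that forces \neg \neg p1 (namely 1) also forces \neg (p1 \to \neg p1).
So the root 0 forces \neg \neg p1 \to \neg (p1 \to \neg p1); the model is not a countermodel.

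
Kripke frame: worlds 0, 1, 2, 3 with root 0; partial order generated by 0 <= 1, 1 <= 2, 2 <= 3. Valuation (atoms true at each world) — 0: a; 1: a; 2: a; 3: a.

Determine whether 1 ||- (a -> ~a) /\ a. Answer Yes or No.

No

1 ||-/- (a -> ~a) /\ a since 1 fails a -> ~a.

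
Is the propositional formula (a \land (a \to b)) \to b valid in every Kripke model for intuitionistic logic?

This is modus ponens in implicational form, which is intuitionistically derivable.
If a world forces a and a \to b, then applying the implication at that world (which is accessible from itself) gives b.

Yes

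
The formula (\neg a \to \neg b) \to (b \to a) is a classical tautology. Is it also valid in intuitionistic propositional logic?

This is the converse of contraposition, which is not intuitionistically valid.
A Kripke countermodel: worlds w0, w1; order generated by w0 \le w1; atoms true at each world — w0:{b}; w1:{a,b}.
w0 \nVdash (\neg a \to \neg b) \to (b \to a): already at w0 itself, w0 \Vdash \neg a \to \neg b but w0 \nVdash b \to a.
w0 \nVdash b \to a: already at w0 itself, w0 \Vdash b but w0 \nVdash a.
w0 lacks atom a, so w0 \nVdash a.
So the root w0 does not force the formula.

No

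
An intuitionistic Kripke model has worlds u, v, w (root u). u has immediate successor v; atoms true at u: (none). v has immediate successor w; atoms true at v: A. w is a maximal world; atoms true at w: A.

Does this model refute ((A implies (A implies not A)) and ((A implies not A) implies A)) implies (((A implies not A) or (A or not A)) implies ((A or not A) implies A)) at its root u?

No

u forces ((A implies (A implies not A)) and ((A implies not A) implies A)) implies (((A implies not A) or (A or not A)) implies ((A or not A) implies A)) vacuously: no world accessible from u forces the antecedent (A implies (A implies not A)) and ((A implies not A) implies A).
So the root u forces ((A implies (A implies not A)) and ((A implies not A) implies A)) implies (((A implies not A) or (A or not A)) implies ((A or not A) implies A)); the model is not a countermodel.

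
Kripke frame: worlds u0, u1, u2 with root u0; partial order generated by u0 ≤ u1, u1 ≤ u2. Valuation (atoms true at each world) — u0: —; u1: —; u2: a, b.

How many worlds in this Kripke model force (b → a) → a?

1

u0: does not force it — u0 ⊮ (b → a) → a: already at u0 itself, u0 ⊩ b → a but u0 ⊮ a.
u1: does not force it — u1 ⊮ (b → a) → a: already at u1 itself, u1 ⊩ b → a but u1 ⊮ a.
u2: forces it.
Worlds forcing the formula: {u2}.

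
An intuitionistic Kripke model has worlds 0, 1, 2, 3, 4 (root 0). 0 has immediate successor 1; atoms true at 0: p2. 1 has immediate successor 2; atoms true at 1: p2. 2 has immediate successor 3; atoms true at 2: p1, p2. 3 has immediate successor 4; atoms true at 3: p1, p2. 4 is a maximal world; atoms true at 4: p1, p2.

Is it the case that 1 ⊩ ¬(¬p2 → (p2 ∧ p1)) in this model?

1 ⊮ ¬(¬p2 → (p2 ∧ p1)) since 1 is accessible from 1 and 1 ⊩ ¬p2 → (p2 ∧ p1).
1 ⊩ ¬p2 → (p2 ∧ p1) vacuously: no world accessible from 1 forces the antecedent ¬p2.

No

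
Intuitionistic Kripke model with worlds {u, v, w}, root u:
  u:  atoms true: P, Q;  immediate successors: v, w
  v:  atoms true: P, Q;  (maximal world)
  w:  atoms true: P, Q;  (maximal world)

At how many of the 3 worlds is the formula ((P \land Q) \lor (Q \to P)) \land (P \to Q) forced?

u: forces it.
v: forces it.
w: forces it.
Worlds forcing the formula: {u, v, w}.

3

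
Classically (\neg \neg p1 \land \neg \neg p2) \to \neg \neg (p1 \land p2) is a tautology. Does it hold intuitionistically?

Yes

This is the distribution of double negation over conjunction, which is intuitionistically derivable.
Assume \neg \neg p1, \neg \neg p2, and \neg (p1 \land p2). From p1 we'd get \neg p2 (since p1 \land p2 is refuted), contradicting \neg \neg p2; so \neg p1, contradicting \neg \neg p1.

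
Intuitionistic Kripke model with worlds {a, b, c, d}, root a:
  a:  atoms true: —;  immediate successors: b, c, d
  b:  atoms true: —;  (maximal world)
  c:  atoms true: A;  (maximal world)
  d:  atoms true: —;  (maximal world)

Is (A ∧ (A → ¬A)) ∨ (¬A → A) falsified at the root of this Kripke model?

a ⊮ (A ∧ (A → ¬A)) ∨ (¬A → A): neither disjunct is forced at a.
a ⊮ A ∧ (A → ¬A) since a fails A.
So the root a does not force (A ∧ (A → ¬A)) ∨ (¬A → A); the model is a countermodel.

Yes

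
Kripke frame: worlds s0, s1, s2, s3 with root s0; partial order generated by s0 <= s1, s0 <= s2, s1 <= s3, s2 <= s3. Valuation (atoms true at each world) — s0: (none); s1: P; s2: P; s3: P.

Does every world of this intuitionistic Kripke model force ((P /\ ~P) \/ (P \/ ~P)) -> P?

Yes

s0 ||- ((P /\ ~P) \/ (P \/ ~P)) -> P: every world accessible from s0 that forces (P /\ ~P) \/ (P \/ ~P) (namely s1, s2, s3) also forces P.
Since the root s0 forces ((P /\ ~P) \/ (P \/ ~P)) -> P and forcing is persistent (monotone upward), every world forces it.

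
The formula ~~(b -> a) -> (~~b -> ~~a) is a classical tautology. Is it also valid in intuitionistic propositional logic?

This is the distribution of double negation over implication, which is intuitionistically derivable.
Assume ~~(b -> a) and ~~b; suppose ~a. Then b -> a would give ~b (by contraposition), contradicting ~~b; so ~(b -> a), contradicting ~~(b -> a). Hence ~~a.

Yes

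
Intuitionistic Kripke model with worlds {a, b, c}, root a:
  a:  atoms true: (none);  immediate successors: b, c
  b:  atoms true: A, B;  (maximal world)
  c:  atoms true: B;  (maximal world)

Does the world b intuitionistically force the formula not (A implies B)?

No

b does not force not (A implies B) since b is accessible from b and b forces A implies B.
b forces A implies B: every world accessible from b that forces A (namely b) also forces B.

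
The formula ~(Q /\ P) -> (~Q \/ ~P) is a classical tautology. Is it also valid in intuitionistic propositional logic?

No

This is the constructively invalid direction of De Morgan's law for conjunction, which is not intuitionistically valid.
A Kripke countermodel: worlds u, v, w; order generated by u <= v, u <= w; atoms true at each world — u:{}; v:{Q}; w:{P}.
u ||-/- ~(Q /\ P) -> (~Q \/ ~P): already at u itself, u ||- ~(Q /\ P) but u ||-/- ~Q \/ ~P.
u ||-/- ~Q \/ ~P: neither disjunct is forced at u.
u ||-/- ~Q since v is accessible from u and v ||- Q.
So the root u does not force the formula.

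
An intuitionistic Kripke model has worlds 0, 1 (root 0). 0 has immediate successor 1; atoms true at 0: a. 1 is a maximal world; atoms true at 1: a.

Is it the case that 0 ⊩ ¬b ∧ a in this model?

Yes

0 ⊩ ¬b ∧ a since 0 forces both conjuncts.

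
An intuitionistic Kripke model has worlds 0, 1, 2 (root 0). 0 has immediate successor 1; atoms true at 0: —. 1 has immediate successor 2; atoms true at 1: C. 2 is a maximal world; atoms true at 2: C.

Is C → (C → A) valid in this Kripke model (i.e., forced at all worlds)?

No

Not every world: 0 ⊮ C → (C → A).
0 ⊮ C → (C → A): at the accessible world 1, 1 ⊩ C but 1 ⊮ C → A.
1 ⊮ C → A: already at 1 itself, 1 ⊩ C but 1 ⊮ A.
1 lacks atom A, so 1 ⊮ A.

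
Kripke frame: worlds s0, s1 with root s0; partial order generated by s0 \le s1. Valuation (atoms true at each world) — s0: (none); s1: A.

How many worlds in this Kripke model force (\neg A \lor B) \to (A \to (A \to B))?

2

s0: forces it.
s1: forces it.
Worlds forcing the formula: {s0, s1}.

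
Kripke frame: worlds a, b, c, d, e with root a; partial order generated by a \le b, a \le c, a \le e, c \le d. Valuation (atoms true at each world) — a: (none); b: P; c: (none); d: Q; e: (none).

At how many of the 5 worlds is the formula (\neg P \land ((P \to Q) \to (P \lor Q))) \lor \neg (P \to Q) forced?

2

a: does not force it — a \nVdash (\neg P \land ((P \to Q) \to (P \lor Q))) \lor \neg (P \to Q): neither disjunct is forced at a.
b: forces it.
c: does not force it — c \nVdash (\neg P \land ((P \to Q) \to (P \lor Q))) \lor \neg (P \to Q): neither disjunct is forced at c.
d: forces it.
e: does not force it — e \nVdash (\neg P \land ((P \to Q) \to (P \lor Q))) \lor \neg (P \to Q): neither disjunct is forced at e.
Worlds forcing the formula: {b, d}.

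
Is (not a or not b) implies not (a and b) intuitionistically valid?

Yes

This is a constructively valid De Morgan direction (disjunction of negations to negated conjunction), which is intuitionistically derivable.
If not a holds at a world then no accessible world forces a, hence none forces a and b; likewise for not b.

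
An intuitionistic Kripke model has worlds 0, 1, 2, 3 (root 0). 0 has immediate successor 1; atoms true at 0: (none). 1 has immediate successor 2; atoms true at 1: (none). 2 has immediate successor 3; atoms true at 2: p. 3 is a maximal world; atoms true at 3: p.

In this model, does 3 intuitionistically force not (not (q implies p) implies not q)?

3 does not force not (not (q implies p) implies not q) since 3 is accessible from 3 and 3 forces not (q implies p) implies not q.
3 forces not (q implies p) implies not q vacuously: no world accessible from 3 forces the antecedent not (q implies p).

No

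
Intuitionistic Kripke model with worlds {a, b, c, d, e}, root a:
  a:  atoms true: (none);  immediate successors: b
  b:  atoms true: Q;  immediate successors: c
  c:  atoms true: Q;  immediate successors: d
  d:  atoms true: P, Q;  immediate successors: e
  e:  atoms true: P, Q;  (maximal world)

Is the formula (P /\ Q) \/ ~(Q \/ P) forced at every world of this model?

No

Not every world: a ||-/- (P /\ Q) \/ ~(Q \/ P).
a ||-/- (P /\ Q) \/ ~(Q \/ P): neither disjunct is forced at a.
a ||-/- P /\ Q since a fails P.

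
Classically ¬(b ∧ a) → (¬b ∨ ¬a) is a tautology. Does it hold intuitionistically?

No

This is the constructively invalid direction of De Morgan's law for conjunction, which is not intuitionistically valid.
A Kripke countermodel: worlds u, v, w; order generated by u ≤ v, u ≤ w; atoms true at each world — u:{}; v:{b}; w:{a}.
u ⊮ ¬(b ∧ a) → (¬b ∨ ¬a): already at u itself, u ⊩ ¬(b ∧ a) but u ⊮ ¬b ∨ ¬a.
u ⊮ ¬b ∨ ¬a: neither disjunct is forced at u.
u ⊮ ¬b since v is accessible from u and v ⊩ b.
So the root u does not force the formula.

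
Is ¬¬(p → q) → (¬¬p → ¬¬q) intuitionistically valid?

This is the distribution of double negation over implication, which is intuitionistically derivable.
Assume ¬¬(p → q) and ¬¬p; suppose ¬q. Then p → q would give ¬p (by contraposition), contradicting ¬¬p; so ¬(p → q), contradicting ¬¬(p → q). Hence ¬¬q.

Yes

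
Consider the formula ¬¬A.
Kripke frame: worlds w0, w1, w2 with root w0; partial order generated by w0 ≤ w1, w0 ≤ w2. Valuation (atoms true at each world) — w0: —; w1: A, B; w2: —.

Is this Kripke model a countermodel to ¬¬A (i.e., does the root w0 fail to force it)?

Yes

w0 ⊮ ¬¬A since w2 is accessible from w0 and w2 ⊩ ¬A.
w2 ⊩ ¬A: no world accessible from w2 forces A.
So the root w0 does not force ¬¬A; the model is a countermodel.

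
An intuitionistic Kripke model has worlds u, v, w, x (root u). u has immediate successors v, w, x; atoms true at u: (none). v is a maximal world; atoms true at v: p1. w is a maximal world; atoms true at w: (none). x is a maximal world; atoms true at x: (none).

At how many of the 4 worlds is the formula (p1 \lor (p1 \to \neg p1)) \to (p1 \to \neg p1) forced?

u: does not force it — u \nVdash (p1 \lor (p1 \to \neg p1)) \to (p1 \to \neg p1): at the accessible world v, v \Vdash p1 \lor (p1 \to \neg p1) but v \nVdash p1 \to \neg p1.
v: does not force it.
w: forces it.
x: forces it.
Worlds forcing the formula: {w, x}.

2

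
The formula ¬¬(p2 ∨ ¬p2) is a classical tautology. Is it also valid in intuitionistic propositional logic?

This is the double negation of excluded middle, which is intuitionistically derivable.
Assuming ¬(p2 ∨ ¬p2): from p2 we'd get p2 ∨ ¬p2, so ¬p2; but then p2 ∨ ¬p2 again — contradiction. Hence ¬¬(p2 ∨ ¬p2).

Yes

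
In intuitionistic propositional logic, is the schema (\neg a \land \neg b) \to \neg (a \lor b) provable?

This is a constructively valid De Morgan direction (conjunction of negations to negated disjunction), which is intuitionistically derivable.
If both \neg a and \neg b hold at a world, no accessible world forces a or forces b, so none forces a \lor b.

Yes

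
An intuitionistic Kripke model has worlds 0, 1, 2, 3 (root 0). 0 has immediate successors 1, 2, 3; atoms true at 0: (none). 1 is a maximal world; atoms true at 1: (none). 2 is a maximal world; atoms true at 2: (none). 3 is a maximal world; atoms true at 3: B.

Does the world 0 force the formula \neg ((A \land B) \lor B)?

0 \nVdash \neg ((A \land B) \lor B) since 3 is accessible from 0 and 3 \Vdash (A \land B) \lor B.
3 \Vdash (A \land B) \lor B via the disjunct B.

No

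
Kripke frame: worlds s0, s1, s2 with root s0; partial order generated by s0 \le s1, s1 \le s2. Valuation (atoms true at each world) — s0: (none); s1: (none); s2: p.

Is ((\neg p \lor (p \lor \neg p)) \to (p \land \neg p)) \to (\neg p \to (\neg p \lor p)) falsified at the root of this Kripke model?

No

s0 \Vdash ((\neg p \lor (p \lor \neg p)) \to (p \land \neg p)) \to (\neg p \to (\neg p \lor p)) vacuously: no world accessible from s0 forces the antecedent (\neg p \lor (p \lor \neg p)) \to (p \land \neg p).
So the root s0 forces ((\neg p \lor (p \lor \neg p)) \to (p \land \neg p)) \to (\neg p \to (\neg p \lor p)); the model is not a countermodel.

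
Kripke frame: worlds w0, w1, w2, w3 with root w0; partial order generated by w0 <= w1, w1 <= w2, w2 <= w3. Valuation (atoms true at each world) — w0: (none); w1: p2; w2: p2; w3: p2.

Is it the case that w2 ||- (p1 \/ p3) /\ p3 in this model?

w2 ||-/- (p1 \/ p3) /\ p3 since w2 fails p1 \/ p3.

No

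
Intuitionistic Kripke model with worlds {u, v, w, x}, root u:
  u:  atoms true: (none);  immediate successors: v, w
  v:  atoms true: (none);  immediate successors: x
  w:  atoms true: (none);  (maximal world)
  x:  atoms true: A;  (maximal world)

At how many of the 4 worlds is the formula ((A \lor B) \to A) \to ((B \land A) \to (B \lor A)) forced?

4

u: forces it.
v: forces it.
w: forces it.
x: forces it.
Worlds forcing the formula: {u, v, w, x}.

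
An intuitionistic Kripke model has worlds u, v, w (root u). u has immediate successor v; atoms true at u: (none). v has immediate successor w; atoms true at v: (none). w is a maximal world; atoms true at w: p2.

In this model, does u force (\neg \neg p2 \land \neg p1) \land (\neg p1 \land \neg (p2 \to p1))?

u \Vdash (\neg \neg p2 \land \neg p1) \land (\neg p1 \land \neg (p2 \to p1)) since u forces both conjuncts.

Yes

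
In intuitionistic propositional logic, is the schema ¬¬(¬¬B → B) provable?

This is the double negation of double-negation elimination, which is intuitionistically derivable.
By Glivenko's theorem the double negation of any classical propositional tautology is intuitionistically provable; ¬¬B → B is classically a tautology.

Yes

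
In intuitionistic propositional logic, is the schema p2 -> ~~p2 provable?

This is double-negation introduction, which is intuitionistically derivable.
If a world forces p2 then every accessible world forces p2 (persistence), so none forces ~p2; hence ~~p2.

Yes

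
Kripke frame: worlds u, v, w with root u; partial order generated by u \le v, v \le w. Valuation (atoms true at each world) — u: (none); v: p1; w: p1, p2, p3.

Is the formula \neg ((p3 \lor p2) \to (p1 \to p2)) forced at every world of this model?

Not every world: u \nVdash \neg ((p3 \lor p2) \to (p1 \to p2)).
u \nVdash \neg ((p3 \lor p2) \to (p1 \to p2)) since u is accessible from u and u \Vdash (p3 \lor p2) \to (p1 \to p2).
u \Vdash (p3 \lor p2) \to (p1 \to p2): every world accessible from u that forces p3 \lor p2 (namely w) also forces p1 \to p2.

No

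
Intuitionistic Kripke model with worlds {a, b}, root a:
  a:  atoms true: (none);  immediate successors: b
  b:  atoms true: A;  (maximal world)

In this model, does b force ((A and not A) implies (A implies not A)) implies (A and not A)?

No

b does not force ((A and not A) implies (A implies not A)) implies (A and not A): already at b itself, b forces (A and not A) implies (A implies not A) but b does not force A and not A.
b does not force A and not A since b fails not A.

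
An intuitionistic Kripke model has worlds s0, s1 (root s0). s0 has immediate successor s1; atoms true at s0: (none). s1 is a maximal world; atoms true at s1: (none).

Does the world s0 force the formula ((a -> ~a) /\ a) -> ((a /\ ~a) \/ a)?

s0 ||- ((a -> ~a) /\ a) -> ((a /\ ~a) \/ a) vacuously: no world accessible from s0 forces the antecedent (a -> ~a) /\ a.

Yes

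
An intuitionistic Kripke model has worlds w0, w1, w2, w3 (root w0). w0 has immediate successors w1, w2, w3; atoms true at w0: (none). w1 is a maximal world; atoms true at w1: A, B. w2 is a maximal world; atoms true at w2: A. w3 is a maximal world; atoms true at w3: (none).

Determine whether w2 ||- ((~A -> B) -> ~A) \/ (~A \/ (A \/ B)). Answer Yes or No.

Yes

w2 ||- ((~A -> B) -> ~A) \/ (~A \/ (A \/ B)) via the disjunct ~A \/ (A \/ B).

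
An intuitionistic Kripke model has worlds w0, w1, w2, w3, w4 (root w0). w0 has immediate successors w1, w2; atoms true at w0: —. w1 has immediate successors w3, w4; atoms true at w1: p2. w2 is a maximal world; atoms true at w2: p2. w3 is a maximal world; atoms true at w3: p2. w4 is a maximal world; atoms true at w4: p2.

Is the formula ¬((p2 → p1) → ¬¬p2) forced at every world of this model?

Not every world: w0 ⊮ ¬((p2 → p1) → ¬¬p2).
w0 ⊮ ¬((p2 → p1) → ¬¬p2) since w0 is accessible from w0 and w0 ⊩ (p2 → p1) → ¬¬p2.
w0 ⊩ (p2 → p1) → ¬¬p2 vacuously: no world accessible from w0 forces the antecedent p2 → p1.

No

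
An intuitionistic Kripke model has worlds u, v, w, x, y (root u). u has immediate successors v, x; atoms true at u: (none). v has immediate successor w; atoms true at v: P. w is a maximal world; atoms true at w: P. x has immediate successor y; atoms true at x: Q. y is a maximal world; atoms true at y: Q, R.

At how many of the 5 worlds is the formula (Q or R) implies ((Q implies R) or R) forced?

u: does not force it — u does not force (Q or R) implies ((Q implies R) or R): at the accessible world x, x forces Q or R but x does not force (Q implies R) or R.
v: forces it.
w: forces it.
x: does not force it.
y: forces it.
Worlds forcing the formula: {v, w, y}.

3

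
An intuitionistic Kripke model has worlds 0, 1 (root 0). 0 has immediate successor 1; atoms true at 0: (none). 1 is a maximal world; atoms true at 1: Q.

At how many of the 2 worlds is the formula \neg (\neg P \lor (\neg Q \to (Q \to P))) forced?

0: does not force it — 0 \nVdash \neg (\neg P \lor (\neg Q \to (Q \to P))) since 0 is accessible from 0 and 0 \Vdash \neg P \lor (\neg Q \to (Q \to P)).
1: does not force it — 1 \nVdash \neg (\neg P \lor (\neg Q \to (Q \to P))) since 1 is accessible from 1 and 1 \Vdash \neg P \lor (\neg Q \to (Q \to P)).
Worlds forcing the formula: { }.

0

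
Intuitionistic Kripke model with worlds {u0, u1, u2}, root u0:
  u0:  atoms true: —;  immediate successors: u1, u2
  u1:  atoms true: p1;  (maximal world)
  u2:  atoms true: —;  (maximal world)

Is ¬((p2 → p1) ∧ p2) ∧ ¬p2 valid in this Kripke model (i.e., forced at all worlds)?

u0 ⊩ ¬((p2 → p1) ∧ p2) ∧ ¬p2 since u0 forces both conjuncts.
Since the root u0 forces ¬((p2 → p1) ∧ p2) ∧ ¬p2 and forcing is persistent (monotone upward), every world forces it.

Yes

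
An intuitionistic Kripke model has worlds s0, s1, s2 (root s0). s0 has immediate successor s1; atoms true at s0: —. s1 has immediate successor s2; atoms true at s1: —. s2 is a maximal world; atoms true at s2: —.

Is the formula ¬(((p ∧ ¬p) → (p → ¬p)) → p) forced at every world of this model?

s0 ⊩ ¬(((p ∧ ¬p) → (p → ¬p)) → p): no world accessible from s0 forces ((p ∧ ¬p) → (p → ¬p)) → p.
Since the root s0 forces ¬(((p ∧ ¬p) → (p → ¬p)) → p) and forcing is persistent (monotone upward), every world forces it.

Yes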